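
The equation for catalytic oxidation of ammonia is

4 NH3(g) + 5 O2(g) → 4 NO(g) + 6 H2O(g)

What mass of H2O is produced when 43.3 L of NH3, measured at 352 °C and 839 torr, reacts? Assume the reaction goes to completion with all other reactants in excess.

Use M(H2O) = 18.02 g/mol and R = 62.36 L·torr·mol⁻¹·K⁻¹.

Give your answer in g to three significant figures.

25.2 g

n(NH3) = PV/RT = (839 × 43.3) / (62.36 × 625.15) = 0.9319 mol
n(H2O) = (6/4) × 0.9319 = 1.398 mol
m(H2O) = 1.398 × 18.02 = 25.19 g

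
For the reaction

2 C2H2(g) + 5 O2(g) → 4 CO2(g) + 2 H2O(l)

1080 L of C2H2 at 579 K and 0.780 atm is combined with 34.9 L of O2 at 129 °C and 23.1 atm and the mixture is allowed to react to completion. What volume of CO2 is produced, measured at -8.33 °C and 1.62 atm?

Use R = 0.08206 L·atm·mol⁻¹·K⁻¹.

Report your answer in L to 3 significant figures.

262 L

n(C2H2) = PV/RT = (0.780 × 1080) / (0.08206 × 579) = 17.73 mol
n(O2) = PV/RT = (23.1 × 34.9) / (0.08206 × 402.15) = 24.43 mol
For 17.73 mol C2H2, stoichiometry requires (5/2) × 17.73 = 44.33 mol O2; 24.43 mol is available, so O2 is limiting.
n(CO2) = (4/5) × 24.43 = 19.54 mol
V(CO2) = nRT/P = 19.54 × 0.08206 × 264.82 / 1.62 = 262.1 L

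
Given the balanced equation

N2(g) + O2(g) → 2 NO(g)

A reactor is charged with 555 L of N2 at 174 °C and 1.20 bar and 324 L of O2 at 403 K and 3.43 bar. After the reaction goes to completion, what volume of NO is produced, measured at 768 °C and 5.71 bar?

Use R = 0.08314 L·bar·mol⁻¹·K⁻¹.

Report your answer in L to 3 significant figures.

n(N2) = PV/RT = (1.20 × 555) / (0.08314 × 447.15) = 17.91 mol
n(O2) = PV/RT = (3.43 × 324) / (0.08314 × 403) = 33.17 mol
For 17.91 mol N2, stoichiometry requires (1/1) × 17.91 = 17.91 mol O2; 33.17 mol is available, so N2 is limiting.
n(NO) = (2/1) × 17.91 = 35.82 mol
V(NO) = nRT/P = 35.82 × 0.08314 × 1041.15 / 5.71 = 543.0 L

543 L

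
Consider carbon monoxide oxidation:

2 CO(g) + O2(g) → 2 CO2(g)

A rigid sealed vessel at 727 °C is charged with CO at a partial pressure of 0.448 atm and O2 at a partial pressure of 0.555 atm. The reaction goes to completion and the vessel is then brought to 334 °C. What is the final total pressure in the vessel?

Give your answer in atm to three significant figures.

Because the vessel is rigid and T is held at 727 °C, work the stoichiometry in partial pressures (P_i = n_iRT/V).
P(O2) required for 0.448 atm of CO = (1/2) × 0.448 = 0.2240 atm; available 0.555 atm, so CO is limiting.
P(O2) remaining = 0.555 − (1/2) × 0.448 = 0.3310 atm
P(gaseous products) = (2)/2 × 0.448 = 0.4480 atm
P_total at 727 °C = 0.3310 + 0.4480 = 0.7790 atm
Scaling to 334 °C: P = 0.7790 × 607.15/1000.15 = 0.4729 atm

0.473 atm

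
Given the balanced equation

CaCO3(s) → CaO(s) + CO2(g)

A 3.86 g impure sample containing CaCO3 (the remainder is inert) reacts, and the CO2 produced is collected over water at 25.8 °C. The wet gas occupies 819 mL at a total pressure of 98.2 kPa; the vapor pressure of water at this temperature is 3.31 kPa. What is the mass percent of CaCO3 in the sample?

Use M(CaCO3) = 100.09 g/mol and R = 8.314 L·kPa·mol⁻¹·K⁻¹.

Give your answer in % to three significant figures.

P(CO2) = 98.2 − 3.31 = 94.89 kPa
n(CO2) = PV/RT = (94.89 × 0.8190) / (8.314 × 298.95) = 0.03127 mol
n(CaCO3) = (1/1) × 0.03127 = 0.03127 mol
m(CaCO3) = 0.03127 × 100.09 = 3.130 g
%CaCO3 = 3.130 / 3.86 × 100 = 81.09%

81.1 %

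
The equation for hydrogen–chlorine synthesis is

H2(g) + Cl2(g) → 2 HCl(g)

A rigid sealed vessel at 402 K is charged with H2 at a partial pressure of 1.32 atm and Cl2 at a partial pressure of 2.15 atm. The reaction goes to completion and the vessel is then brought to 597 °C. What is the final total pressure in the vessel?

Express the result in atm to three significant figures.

7.51 atm

Because the vessel is rigid and T is held at 402 K, work the stoichiometry in partial pressures (P_i = n_iRT/V).
P(Cl2) required for 1.32 atm of H2 = (1/1) × 1.32 = 1.320 atm; available 2.15 atm, so H2 is limiting.
P(Cl2) remaining = 2.15 − (1/1) × 1.32 = 0.8300 atm
P(gaseous products) = (2)/1 × 1.32 = 2.640 atm
P_total at 402 K = 0.8300 + 2.640 = 3.470 atm
Scaling to 597 °C: P = 3.470 × 870.15/402 = 7.511 atm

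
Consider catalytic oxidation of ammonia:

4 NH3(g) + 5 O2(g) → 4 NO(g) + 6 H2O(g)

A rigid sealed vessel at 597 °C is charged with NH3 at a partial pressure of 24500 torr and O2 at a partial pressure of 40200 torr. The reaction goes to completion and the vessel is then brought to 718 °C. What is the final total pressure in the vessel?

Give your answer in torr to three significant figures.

Because the vessel is rigid and T is held at 597 °C, work the stoichiometry in partial pressures (P_i = n_iRT/V).
P(O2) required for 24500 torr of NH3 = (5/4) × 24500 = 30620 torr; available 40200 torr, so NH3 is limiting.
P(O2) remaining = 40200 − (5/4) × 24500 = 9575 torr
P(gaseous products) = (4+6)/4 × 24500 = 61250 torr
P_total at 597 °C = 9575 + 61250 = 70820 torr
Scaling to 718 °C: P = 70820 × 991.15/870.15 = 80670 torr

80700 torr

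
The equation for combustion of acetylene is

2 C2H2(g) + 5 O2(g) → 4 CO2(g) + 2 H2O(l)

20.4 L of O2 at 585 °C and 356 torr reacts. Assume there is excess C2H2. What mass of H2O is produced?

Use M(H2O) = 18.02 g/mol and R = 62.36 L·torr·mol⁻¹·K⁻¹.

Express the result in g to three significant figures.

0.978 g

n(O2) = PV/RT = (356 × 20.4) / (62.36 × 858.15) = 0.1357 mol
n(H2O) = (2/5) × 0.1357 = 0.05428 mol
m(H2O) = 0.05428 × 18.02 = 0.9781 g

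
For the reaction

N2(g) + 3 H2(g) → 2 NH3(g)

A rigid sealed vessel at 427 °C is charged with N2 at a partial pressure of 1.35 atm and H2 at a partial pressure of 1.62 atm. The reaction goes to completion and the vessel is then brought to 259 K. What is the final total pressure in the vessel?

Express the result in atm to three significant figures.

0.699 atm

With V and T fixed, P_i ∝ n_i, so the mole ratios apply directly to partial pressures at 427 °C.
P(H2) required for 1.35 atm of N2 = (3/1) × 1.35 = 4.050 atm; available 1.62 atm, so H2 is limiting.
P(N2) remaining = 1.35 − (1/3) × 1.62 = 0.8100 atm
P(gaseous products) = (2)/3 × 1.62 = 1.080 atm
P_total at 427 °C = 0.8100 + 1.080 = 1.890 atm
Scaling to 259 K: P = 1.890 × 259/700.15 = 0.6992 atm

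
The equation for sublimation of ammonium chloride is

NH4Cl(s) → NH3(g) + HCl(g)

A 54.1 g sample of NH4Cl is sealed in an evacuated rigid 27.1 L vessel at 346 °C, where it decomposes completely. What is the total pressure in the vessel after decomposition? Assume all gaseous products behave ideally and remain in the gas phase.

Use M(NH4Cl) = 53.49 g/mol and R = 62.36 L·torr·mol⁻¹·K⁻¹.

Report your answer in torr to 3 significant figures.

n(NH4Cl) = 54.1 / 53.49 = 1.011 mol
n(gas produced) = (2/1) × 1.011 = 2.022 mol
P = nRT/V = 2.022 × 62.36 × 619.15 / 27.1 = 2881 torr

2880 torr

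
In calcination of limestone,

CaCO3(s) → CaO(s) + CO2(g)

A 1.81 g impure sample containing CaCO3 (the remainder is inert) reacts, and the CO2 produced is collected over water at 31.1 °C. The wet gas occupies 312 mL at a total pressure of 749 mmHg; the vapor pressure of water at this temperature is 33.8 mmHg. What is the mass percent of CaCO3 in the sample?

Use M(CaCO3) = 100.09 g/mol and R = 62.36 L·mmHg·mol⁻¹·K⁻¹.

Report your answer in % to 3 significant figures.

65.0 %

P(CO2) = 749 − 33.8 = 715.2 mmHg
n(CO2) = PV/RT = (715.2 × 0.3120) / (62.36 × 304.25) = 0.01176 mol
n(CaCO3) = (1/1) × 0.01176 = 0.01176 mol
m(CaCO3) = 0.01176 × 100.09 = 1.177 g
%CaCO3 = 1.177 / 1.81 × 100 = 65.03%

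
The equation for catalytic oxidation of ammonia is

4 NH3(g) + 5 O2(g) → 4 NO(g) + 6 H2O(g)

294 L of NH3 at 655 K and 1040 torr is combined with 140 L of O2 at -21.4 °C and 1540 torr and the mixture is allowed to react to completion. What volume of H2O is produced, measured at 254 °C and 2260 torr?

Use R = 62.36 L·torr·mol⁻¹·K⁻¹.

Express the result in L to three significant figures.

163 L

n(NH3) = PV/RT = (1040 × 294) / (62.36 × 655) = 7.486 mol
n(O2) = PV/RT = (1540 × 140) / (62.36 × 251.75) = 13.73 mol
For 7.486 mol NH3, stoichiometry requires (5/4) × 7.486 = 9.357 mol O2; 13.73 mol is available, so NH3 is limiting.
n(H2O) = (6/4) × 7.486 = 11.23 mol
V(H2O) = nRT/P = 11.23 × 62.36 × 527.15 / 2260 = 163.3 L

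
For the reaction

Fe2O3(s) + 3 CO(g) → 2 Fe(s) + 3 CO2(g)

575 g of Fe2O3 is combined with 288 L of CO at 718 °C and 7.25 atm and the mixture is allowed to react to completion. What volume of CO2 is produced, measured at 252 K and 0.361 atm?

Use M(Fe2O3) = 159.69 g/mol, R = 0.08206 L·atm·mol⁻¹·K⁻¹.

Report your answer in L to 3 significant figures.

n(Fe2O3) = 575 / 159.69 = 3.601 mol
n(CO) = PV/RT = (7.25 × 288) / (0.08206 × 991.15) = 25.67 mol
For 3.601 mol Fe2O3, stoichiometry requires (3/1) × 3.601 = 10.80 mol CO; 25.67 mol is available, so Fe2O3 is limiting.
n(CO2) = (3/1) × 3.601 = 10.80 mol
V(CO2) = nRT/P = 10.80 × 0.08206 × 252 / 0.361 = 618.7 L

619 L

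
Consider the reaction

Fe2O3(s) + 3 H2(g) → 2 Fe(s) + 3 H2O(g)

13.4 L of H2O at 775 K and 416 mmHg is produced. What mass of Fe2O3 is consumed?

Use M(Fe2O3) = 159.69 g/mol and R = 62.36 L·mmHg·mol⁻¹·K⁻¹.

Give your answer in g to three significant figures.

n(H2O) = PV/RT = (416 × 13.4) / (62.36 × 775) = 0.1153 mol
n(Fe2O3) = (1/3) × 0.1153 = 0.03843 mol
m(Fe2O3) = 0.03843 × 159.69 = 6.137 g

6.14 g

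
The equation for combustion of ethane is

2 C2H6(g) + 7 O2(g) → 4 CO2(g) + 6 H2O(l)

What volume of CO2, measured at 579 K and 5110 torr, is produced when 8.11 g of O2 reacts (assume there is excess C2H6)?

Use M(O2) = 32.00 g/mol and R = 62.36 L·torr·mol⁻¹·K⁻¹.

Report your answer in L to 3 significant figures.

1.02 L

n(O2) = 8.110 / 32.00 = 0.2534 mol
n(CO2) = (4/7) × 0.2534 = 0.1448 mol
V = nRT/P = 0.1448 × 62.36 × 579 / 5110 = 1.023 L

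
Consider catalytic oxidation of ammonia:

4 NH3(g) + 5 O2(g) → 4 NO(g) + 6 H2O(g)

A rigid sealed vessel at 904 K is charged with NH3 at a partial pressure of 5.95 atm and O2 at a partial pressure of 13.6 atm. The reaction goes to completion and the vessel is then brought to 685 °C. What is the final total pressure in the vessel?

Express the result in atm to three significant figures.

Because the vessel is rigid and T is held at 904 K, work the stoichiometry in partial pressures (P_i = n_iRT/V).
P(O2) required for 5.95 atm of NH3 = (5/4) × 5.95 = 7.438 atm; available 13.6 atm, so NH3 is limiting.
P(O2) remaining = 13.6 − (5/4) × 5.95 = 6.162 atm
P(gaseous products) = (4+6)/4 × 5.95 = 14.88 atm
P_total at 904 K = 6.162 + 14.88 = 21.04 atm
Scaling to 685 °C: P = 21.04 × 958.15/904 = 22.30 atm

22.3 atm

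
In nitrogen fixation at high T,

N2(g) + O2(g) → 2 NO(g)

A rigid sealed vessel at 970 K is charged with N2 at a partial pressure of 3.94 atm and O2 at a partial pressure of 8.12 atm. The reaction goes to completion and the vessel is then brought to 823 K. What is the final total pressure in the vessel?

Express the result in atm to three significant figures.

Because the vessel is rigid and T is held at 970 K, work the stoichiometry in partial pressures (P_i = n_iRT/V).
P(O2) required for 3.94 atm of N2 = (1/1) × 3.94 = 3.940 atm; available 8.12 atm, so N2 is limiting.
P(O2) remaining = 8.12 − (1/1) × 3.94 = 4.180 atm
P(gaseous products) = (2)/1 × 3.94 = 7.880 atm
P_total at 970 K = 4.180 + 7.880 = 12.06 atm
Scaling to 823 K: P = 12.06 × 823/970 = 10.23 atm

10.2 atm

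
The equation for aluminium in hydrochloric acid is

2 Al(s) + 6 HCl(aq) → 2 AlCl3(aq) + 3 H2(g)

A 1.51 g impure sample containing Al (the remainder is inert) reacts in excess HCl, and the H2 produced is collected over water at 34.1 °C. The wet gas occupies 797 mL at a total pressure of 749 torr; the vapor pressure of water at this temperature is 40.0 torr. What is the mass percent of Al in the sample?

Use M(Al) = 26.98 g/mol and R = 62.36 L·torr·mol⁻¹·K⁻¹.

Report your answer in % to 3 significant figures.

35.1 %

P(H2) = 749 − 40.0 = 709.0 torr
n(H2) = PV/RT = (709.0 × 0.7970) / (62.36 × 307.25) = 0.02949 mol
n(Al) = (2/3) × 0.02949 = 0.01966 mol
m(Al) = 0.01966 × 26.98 = 0.5304 g
%Al = 0.5304 / 1.51 × 100 = 35.13%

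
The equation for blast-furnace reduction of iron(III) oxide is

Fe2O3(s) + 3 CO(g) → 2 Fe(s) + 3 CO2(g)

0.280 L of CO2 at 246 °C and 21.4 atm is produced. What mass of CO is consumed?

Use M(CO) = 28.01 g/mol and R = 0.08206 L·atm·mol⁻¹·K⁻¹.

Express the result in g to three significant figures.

3.94 g

n(CO2) = PV/RT = (21.4 × 0.280) / (0.08206 × 519.15) = 0.1407 mol
n(CO) = (3/3) × 0.1407 = 0.1407 mol
m(CO) = 0.1407 × 28.01 = 3.941 g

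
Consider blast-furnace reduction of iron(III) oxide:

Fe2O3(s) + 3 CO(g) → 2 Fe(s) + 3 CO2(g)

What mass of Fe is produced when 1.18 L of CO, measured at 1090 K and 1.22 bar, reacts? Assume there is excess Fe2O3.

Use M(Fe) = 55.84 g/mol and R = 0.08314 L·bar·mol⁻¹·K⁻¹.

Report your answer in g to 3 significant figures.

0.591 g

n(CO) = PV/RT = (1.22 × 1.18) / (0.08314 × 1090) = 0.01589 mol
n(Fe) = (2/3) × 0.01589 = 0.01059 mol
m(Fe) = 0.01059 × 55.84 = 0.5913 g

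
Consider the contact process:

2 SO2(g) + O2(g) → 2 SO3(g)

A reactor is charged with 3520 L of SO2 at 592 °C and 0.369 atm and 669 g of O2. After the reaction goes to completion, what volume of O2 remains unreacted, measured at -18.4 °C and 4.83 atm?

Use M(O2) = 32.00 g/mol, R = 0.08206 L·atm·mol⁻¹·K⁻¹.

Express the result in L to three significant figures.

n(SO2) = PV/RT = (0.369 × 3520) / (0.08206 × 865.15) = 18.30 mol
n(O2) = 669 / 32.00 = 20.91 mol
For 18.30 mol SO2, stoichiometry requires (1/2) × 18.30 = 9.150 mol O2; 20.91 mol is available, so SO2 is limiting.
n(O2) consumed = (1/2) × 18.30 = 9.150 mol; remaining = 20.91 − 9.150 = 11.76 mol
V(O2) = nRT/P = 11.76 × 0.08206 × 254.75 / 4.83 = 50.90 L

50.9 L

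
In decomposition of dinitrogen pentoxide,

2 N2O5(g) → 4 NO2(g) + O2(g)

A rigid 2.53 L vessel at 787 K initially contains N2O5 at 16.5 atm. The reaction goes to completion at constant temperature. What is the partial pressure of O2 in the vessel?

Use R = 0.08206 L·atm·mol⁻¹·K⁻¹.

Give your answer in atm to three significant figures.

8.25 atm

n(N2O5)₀ = PV/RT = (16.5 × 2.53) / (0.08206 × 787) = 0.6464 mol
n(O2) = (1/2) × 0.6464 = 0.3232 mol
P(O2) = nRT/V = 0.3232 × 0.08206 × 787 / 2.53 = 8.250 atm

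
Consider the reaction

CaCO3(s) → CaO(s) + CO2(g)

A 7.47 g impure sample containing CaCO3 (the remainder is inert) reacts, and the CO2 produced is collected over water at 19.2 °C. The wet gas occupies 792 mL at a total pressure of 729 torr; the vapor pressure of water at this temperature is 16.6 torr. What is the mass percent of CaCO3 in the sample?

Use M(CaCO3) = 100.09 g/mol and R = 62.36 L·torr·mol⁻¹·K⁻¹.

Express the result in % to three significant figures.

41.5 %

P(CO2) = 729 − 16.6 = 712.4 torr
n(CO2) = PV/RT = (712.4 × 0.7920) / (62.36 × 292.35) = 0.03095 mol
n(CaCO3) = (1/1) × 0.03095 = 0.03095 mol
m(CaCO3) = 0.03095 × 100.09 = 3.098 g
%CaCO3 = 3.098 / 7.47 × 100 = 41.47%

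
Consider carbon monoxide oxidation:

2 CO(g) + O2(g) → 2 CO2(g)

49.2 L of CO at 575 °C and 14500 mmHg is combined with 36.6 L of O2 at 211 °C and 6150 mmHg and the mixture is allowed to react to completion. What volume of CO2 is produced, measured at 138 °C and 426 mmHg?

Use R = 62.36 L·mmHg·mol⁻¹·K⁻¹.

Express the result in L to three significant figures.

n(CO) = PV/RT = (14500 × 49.2) / (62.36 × 848.15) = 13.49 mol
n(O2) = PV/RT = (6150 × 36.6) / (62.36 × 484.15) = 7.455 mol
For 13.49 mol CO, stoichiometry requires (1/2) × 13.49 = 6.745 mol O2; 7.455 mol is available, so CO is limiting.
n(CO2) = (2/2) × 13.49 = 13.49 mol
V(CO2) = nRT/P = 13.49 × 62.36 × 411.15 / 426 = 811.9 L

812 L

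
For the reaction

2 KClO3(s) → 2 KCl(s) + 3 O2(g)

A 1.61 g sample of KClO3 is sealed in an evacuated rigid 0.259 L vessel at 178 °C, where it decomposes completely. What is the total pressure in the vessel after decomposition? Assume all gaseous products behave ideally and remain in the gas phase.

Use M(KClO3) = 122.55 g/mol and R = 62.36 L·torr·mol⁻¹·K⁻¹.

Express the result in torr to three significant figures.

2140 torr

n(KClO3) = 1.61 / 122.55 = 0.01314 mol
n(gas produced) = (3/2) × 0.01314 = 0.01971 mol
P = nRT/V = 0.01971 × 62.36 × 451.15 / 0.259 = 2141 torr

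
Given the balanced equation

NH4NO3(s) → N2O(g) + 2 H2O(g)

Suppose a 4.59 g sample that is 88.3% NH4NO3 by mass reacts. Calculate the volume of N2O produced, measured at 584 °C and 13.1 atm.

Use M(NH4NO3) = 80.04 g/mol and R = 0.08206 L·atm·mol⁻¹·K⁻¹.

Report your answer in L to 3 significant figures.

0.272 L

mass of NH4NO3 = 4.59 × 88.3/100 = 4.053 g
n(NH4NO3) = 4.053 / 80.04 = 0.05064 mol
n(N2O) = (1/1) × 0.05064 = 0.05064 mol
V = nRT/P = 0.05064 × 0.08206 × 857.15 / 13.1 = 0.2719 L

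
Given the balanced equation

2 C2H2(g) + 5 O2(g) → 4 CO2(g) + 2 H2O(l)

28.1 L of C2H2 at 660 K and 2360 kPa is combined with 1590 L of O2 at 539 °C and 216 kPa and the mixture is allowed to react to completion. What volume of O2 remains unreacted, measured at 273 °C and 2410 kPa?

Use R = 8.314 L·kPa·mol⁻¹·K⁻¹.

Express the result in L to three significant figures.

n(C2H2) = PV/RT = (2360 × 28.1) / (8.314 × 660) = 12.09 mol
n(O2) = PV/RT = (216 × 1590) / (8.314 × 812.15) = 50.86 mol
For 12.09 mol C2H2, stoichiometry requires (5/2) × 12.09 = 30.23 mol O2; 50.86 mol is available, so C2H2 is limiting.
n(O2) consumed = (5/2) × 12.09 = 30.23 mol; remaining = 50.86 − 30.23 = 20.63 mol
V(O2) = nRT/P = 20.63 × 8.314 × 546.15 / 2410 = 38.87 L

38.9 L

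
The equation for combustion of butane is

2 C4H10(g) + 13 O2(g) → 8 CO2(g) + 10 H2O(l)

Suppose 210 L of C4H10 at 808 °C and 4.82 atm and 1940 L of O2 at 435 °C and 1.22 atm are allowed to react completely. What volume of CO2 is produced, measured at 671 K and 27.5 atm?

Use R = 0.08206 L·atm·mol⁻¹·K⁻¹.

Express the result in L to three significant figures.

n(C4H10) = PV/RT = (4.82 × 210) / (0.08206 × 1081.15) = 11.41 mol
n(O2) = PV/RT = (1.22 × 1940) / (0.08206 × 708.15) = 40.73 mol
For 11.41 mol C4H10, stoichiometry requires (13/2) × 11.41 = 74.17 mol O2; 40.73 mol is available, so O2 is limiting.
n(CO2) = (8/13) × 40.73 = 25.06 mol
V(CO2) = nRT/P = 25.06 × 0.08206 × 671 / 27.5 = 50.18 L

50.2 L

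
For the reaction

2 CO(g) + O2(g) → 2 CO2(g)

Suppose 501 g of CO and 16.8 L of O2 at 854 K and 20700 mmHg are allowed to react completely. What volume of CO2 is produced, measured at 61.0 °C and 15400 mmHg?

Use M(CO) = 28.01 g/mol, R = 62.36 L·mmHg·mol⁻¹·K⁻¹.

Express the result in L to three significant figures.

n(CO) = 501 / 28.01 = 17.89 mol
n(O2) = PV/RT = (20700 × 16.8) / (62.36 × 854) = 6.530 mol
For 17.89 mol CO, stoichiometry requires (1/2) × 17.89 = 8.945 mol O2; 6.530 mol is available, so O2 is limiting.
n(CO2) = (2/1) × 6.530 = 13.06 mol
V(CO2) = nRT/P = 13.06 × 62.36 × 334.15 / 15400 = 17.67 L

17.7 L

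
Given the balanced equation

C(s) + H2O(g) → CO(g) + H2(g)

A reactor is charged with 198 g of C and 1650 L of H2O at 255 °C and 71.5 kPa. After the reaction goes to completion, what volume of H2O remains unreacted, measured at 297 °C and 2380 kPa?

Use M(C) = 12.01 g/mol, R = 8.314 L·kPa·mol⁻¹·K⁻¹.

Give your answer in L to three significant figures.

20.7 L

n(C) = 198 / 12.01 = 16.49 mol
n(H2O) = PV/RT = (71.5 × 1650) / (8.314 × 528.15) = 26.87 mol
For 16.49 mol C, stoichiometry requires (1/1) × 16.49 = 16.49 mol H2O; 26.87 mol is available, so C is limiting.
n(H2O) consumed = (1/1) × 16.49 = 16.49 mol; remaining = 26.87 − 16.49 = 10.38 mol
V(H2O) = nRT/P = 10.38 × 8.314 × 570.15 / 2380 = 20.67 L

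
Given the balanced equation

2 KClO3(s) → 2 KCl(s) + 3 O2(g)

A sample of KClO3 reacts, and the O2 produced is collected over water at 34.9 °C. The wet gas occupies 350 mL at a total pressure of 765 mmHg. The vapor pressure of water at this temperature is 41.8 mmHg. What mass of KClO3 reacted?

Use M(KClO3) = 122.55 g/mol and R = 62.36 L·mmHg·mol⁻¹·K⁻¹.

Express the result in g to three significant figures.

1.08 g

P(O2) = 765 − 41.8 = 723.2 mmHg
n(O2) = PV/RT = (723.2 × 0.3500) / (62.36 × 308.05) = 0.01318 mol
n(KClO3) = (2/3) × 0.01318 = 0.008787 mol
m(KClO3) = 0.008787 × 122.55 = 1.077 g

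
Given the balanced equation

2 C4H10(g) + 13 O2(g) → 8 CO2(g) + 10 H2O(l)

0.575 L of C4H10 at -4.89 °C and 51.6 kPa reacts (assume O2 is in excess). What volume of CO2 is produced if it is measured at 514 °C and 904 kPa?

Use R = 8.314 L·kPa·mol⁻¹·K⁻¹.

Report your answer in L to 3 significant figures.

n(C4H10) = PV/RT = (51.6 × 0.575) / (8.314 × 268.26) = 0.01330 mol
n(CO2) = (8/2) × 0.01330 = 0.05320 mol
V = nRT/P = 0.05320 × 8.314 × 787.15 / 904 = 0.3851 L

0.385 L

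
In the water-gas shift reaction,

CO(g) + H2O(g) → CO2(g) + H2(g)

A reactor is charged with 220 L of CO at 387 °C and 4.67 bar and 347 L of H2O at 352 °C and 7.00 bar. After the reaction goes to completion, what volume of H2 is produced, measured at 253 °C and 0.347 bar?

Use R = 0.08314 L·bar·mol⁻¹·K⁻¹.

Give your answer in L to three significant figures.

n(CO) = PV/RT = (4.67 × 220) / (0.08314 × 660.15) = 18.72 mol
n(H2O) = PV/RT = (7.00 × 347) / (0.08314 × 625.15) = 46.73 mol
For 18.72 mol CO, stoichiometry requires (1/1) × 18.72 = 18.72 mol H2O; 46.73 mol is available, so CO is limiting.
n(H2) = (1/1) × 18.72 = 18.72 mol
V(H2) = nRT/P = 18.72 × 0.08314 × 526.15 / 0.347 = 2360 L

2360 L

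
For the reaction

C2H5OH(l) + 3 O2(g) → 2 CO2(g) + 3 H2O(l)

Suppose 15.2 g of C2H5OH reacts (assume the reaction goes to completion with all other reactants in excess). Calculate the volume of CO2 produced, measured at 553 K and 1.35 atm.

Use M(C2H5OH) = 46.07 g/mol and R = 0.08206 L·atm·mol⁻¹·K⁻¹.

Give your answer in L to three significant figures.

n(C2H5OH) = 15.20 / 46.07 = 0.3299 mol
n(CO2) = (2/1) × 0.3299 = 0.6598 mol
V = nRT/P = 0.6598 × 0.08206 × 553 / 1.35 = 22.18 L

22.2 L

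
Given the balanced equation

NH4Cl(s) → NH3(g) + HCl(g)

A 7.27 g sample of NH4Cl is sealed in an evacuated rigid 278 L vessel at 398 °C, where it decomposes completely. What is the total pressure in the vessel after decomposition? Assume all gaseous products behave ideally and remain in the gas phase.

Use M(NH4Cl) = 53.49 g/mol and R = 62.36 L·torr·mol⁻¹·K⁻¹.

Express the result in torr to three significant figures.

40.9 torr

n(NH4Cl) = 7.27 / 53.49 = 0.1359 mol
n(gas produced) = (2/1) × 0.1359 = 0.2718 mol
P = nRT/V = 0.2718 × 62.36 × 671.15 / 278 = 40.92 torr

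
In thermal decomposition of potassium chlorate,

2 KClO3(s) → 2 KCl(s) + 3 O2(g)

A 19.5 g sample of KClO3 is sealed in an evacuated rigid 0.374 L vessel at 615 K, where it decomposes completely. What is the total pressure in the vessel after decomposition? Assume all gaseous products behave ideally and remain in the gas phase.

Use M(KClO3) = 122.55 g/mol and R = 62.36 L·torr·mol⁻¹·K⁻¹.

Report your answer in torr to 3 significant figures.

n(KClO3) = 19.5 / 122.55 = 0.1591 mol
n(gas produced) = (3/2) × 0.1591 = 0.2386 mol
P = nRT/V = 0.2386 × 62.36 × 615 / 0.374 = 24470 torr

24500 torr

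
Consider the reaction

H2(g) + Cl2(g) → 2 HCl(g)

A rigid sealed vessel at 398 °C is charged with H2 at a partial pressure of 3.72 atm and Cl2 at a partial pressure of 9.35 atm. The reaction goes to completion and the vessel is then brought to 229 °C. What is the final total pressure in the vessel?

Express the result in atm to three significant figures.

With V and T fixed, P_i ∝ n_i, so the mole ratios apply directly to partial pressures at 398 °C.
P(Cl2) required for 3.72 atm of H2 = (1/1) × 3.72 = 3.720 atm; available 9.35 atm, so H2 is limiting.
P(Cl2) remaining = 9.35 − (1/1) × 3.72 = 5.630 atm
P(gaseous products) = (2)/1 × 3.72 = 7.440 atm
P_total at 398 °C = 5.630 + 7.440 = 13.07 atm
Scaling to 229 °C: P = 13.07 × 502.15/671.15 = 9.779 atm

9.78 atm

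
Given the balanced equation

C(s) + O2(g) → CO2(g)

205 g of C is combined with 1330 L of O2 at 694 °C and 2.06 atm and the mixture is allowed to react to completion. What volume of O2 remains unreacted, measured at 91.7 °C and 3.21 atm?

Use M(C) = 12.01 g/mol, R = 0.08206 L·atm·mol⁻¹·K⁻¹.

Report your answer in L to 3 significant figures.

n(C) = 205 / 12.01 = 17.07 mol
n(O2) = PV/RT = (2.06 × 1330) / (0.08206 × 967.15) = 34.52 mol
For 17.07 mol C, stoichiometry requires (1/1) × 17.07 = 17.07 mol O2; 34.52 mol is available, so C is limiting.
n(O2) consumed = (1/1) × 17.07 = 17.07 mol; remaining = 34.52 − 17.07 = 17.45 mol
V(O2) = nRT/P = 17.45 × 0.08206 × 364.85 / 3.21 = 162.8 L

163 L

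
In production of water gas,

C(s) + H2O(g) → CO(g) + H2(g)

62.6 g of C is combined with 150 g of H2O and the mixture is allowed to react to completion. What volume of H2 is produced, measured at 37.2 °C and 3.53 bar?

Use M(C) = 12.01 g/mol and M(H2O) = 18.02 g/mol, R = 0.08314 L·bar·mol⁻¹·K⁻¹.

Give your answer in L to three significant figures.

n(C) = 62.6 / 12.01 = 5.212 mol
n(H2O) = 150 / 18.02 = 8.324 mol
For 5.212 mol C, stoichiometry requires (1/1) × 5.212 = 5.212 mol H2O; 8.324 mol is available, so C is limiting.
n(H2) = (1/1) × 5.212 = 5.212 mol
V(H2) = nRT/P = 5.212 × 0.08314 × 310.35 / 3.53 = 38.10 L

38.1 L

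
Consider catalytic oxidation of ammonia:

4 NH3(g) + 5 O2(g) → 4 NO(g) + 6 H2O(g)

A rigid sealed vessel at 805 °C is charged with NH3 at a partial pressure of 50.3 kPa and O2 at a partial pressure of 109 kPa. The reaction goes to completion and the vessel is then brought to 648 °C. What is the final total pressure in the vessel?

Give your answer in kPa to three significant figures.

At constant V, partial pressures at 805 °C are proportional to moles, so apply stoichiometry directly to pressures.
P(O2) required for 50.3 kPa of NH3 = (5/4) × 50.3 = 62.88 kPa; available 109 kPa, so NH3 is limiting.
P(O2) remaining = 109 − (5/4) × 50.3 = 46.12 kPa
P(gaseous products) = (4+6)/4 × 50.3 = 125.8 kPa
P_total at 805 °C = 46.12 + 125.8 = 171.9 kPa
Scaling to 648 °C: P = 171.9 × 921.15/1078.15 = 146.9 kPa

147 kPa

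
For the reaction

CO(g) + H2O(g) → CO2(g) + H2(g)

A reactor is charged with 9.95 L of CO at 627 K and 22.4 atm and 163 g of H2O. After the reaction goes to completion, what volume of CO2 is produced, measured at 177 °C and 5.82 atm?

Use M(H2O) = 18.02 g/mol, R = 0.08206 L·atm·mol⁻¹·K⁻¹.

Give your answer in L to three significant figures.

n(CO) = PV/RT = (22.4 × 9.95) / (0.08206 × 627) = 4.332 mol
n(H2O) = 163 / 18.02 = 9.046 mol
For 4.332 mol CO, stoichiometry requires (1/1) × 4.332 = 4.332 mol H2O; 9.046 mol is available, so CO is limiting.
n(CO2) = (1/1) × 4.332 = 4.332 mol
V(CO2) = nRT/P = 4.332 × 0.08206 × 450.15 / 5.82 = 27.50 L

27.5 L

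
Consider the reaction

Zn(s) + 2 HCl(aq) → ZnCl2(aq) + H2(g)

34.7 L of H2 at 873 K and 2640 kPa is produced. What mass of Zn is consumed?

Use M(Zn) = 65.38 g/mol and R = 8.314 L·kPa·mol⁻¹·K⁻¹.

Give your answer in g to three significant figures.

n(H2) = PV/RT = (2640 × 34.7) / (8.314 × 873) = 12.62 mol
n(Zn) = (1/1) × 12.62 = 12.62 mol
m(Zn) = 12.62 × 65.38 = 825.1 g

825 g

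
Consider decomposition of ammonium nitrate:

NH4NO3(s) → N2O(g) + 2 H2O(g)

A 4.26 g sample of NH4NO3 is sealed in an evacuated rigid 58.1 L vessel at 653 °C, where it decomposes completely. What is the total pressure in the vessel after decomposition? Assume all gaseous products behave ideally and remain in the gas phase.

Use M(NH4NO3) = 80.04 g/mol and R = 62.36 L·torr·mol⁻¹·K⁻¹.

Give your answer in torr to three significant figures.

n(NH4NO3) = 4.26 / 80.04 = 0.05322 mol
n(gas produced) = (3/1) × 0.05322 = 0.1597 mol
P = nRT/V = 0.1597 × 62.36 × 926.15 / 58.1 = 158.8 torr

159 torr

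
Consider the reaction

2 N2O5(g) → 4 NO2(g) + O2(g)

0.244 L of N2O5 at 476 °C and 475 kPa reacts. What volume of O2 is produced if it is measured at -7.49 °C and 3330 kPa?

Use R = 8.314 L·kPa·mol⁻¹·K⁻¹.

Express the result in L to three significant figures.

0.00617 L

n(N2O5) = PV/RT = (475 × 0.244) / (8.314 × 749.15) = 0.01861 mol
n(O2) = (1/2) × 0.01861 = 0.009305 mol
V = nRT/P = 0.009305 × 8.314 × 265.66 / 3330 = 0.006172 L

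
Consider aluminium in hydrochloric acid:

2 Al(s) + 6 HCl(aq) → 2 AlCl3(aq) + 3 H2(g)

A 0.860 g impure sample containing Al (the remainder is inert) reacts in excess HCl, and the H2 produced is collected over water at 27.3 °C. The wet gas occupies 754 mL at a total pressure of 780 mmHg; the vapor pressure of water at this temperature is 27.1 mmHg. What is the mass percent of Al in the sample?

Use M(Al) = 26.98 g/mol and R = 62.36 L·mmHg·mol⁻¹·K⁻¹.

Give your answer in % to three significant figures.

P(H2) = 780 − 27.1 = 752.9 mmHg
n(H2) = PV/RT = (752.9 × 0.7540) / (62.36 × 300.45) = 0.03030 mol
n(Al) = (2/3) × 0.03030 = 0.02020 mol
m(Al) = 0.02020 × 26.98 = 0.5450 g
%Al = 0.5450 / 0.860 × 100 = 63.37%

63.4 %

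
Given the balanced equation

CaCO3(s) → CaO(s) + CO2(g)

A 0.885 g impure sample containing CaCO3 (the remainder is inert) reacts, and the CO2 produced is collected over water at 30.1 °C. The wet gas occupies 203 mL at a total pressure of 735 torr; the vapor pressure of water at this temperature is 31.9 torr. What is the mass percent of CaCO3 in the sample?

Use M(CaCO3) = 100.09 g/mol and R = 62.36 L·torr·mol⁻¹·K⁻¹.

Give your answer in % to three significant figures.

P(CO2) = 735 − 31.9 = 703.1 torr
n(CO2) = PV/RT = (703.1 × 0.2030) / (62.36 × 303.25) = 0.007548 mol
n(CaCO3) = (1/1) × 0.007548 = 0.007548 mol
m(CaCO3) = 0.007548 × 100.09 = 0.7555 g
%CaCO3 = 0.7555 / 0.885 × 100 = 85.37%

85.4 %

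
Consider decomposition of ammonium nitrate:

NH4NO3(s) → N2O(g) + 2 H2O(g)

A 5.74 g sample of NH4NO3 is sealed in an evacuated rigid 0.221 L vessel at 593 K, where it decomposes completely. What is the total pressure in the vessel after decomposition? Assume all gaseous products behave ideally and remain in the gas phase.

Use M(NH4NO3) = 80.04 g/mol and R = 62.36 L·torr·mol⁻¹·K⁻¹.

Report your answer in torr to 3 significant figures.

n(NH4NO3) = 5.74 / 80.04 = 0.07171 mol
n(gas produced) = (3/1) × 0.07171 = 0.2151 mol
P = nRT/V = 0.2151 × 62.36 × 593 / 0.221 = 35990 torr

36000 torr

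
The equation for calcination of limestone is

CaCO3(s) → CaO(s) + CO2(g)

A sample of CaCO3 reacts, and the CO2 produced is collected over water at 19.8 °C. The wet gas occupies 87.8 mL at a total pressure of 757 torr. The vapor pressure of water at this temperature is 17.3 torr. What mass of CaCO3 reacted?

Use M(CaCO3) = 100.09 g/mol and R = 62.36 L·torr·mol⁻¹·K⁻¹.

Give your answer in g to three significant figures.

0.356 g

P(CO2) = 757 − 17.3 = 739.7 torr
n(CO2) = PV/RT = (739.7 × 0.08780) / (62.36 × 292.95) = 0.003555 mol
n(CaCO3) = (1/1) × 0.003555 = 0.003555 mol
m(CaCO3) = 0.003555 × 100.09 = 0.3558 g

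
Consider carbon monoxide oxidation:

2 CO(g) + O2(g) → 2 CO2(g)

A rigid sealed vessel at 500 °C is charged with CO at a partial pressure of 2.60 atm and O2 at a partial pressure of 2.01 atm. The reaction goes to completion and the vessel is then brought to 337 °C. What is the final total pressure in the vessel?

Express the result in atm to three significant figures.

2.61 atm

At constant V, partial pressures at 500 °C are proportional to moles, so apply stoichiometry directly to pressures.
P(O2) required for 2.60 atm of CO = (1/2) × 2.60 = 1.300 atm; available 2.01 atm, so CO is limiting.
P(O2) remaining = 2.01 − (1/2) × 2.60 = 0.7100 atm
P(gaseous products) = (2)/2 × 2.60 = 2.600 atm
P_total at 500 °C = 0.7100 + 2.600 = 3.310 atm
Scaling to 337 °C: P = 3.310 × 610.15/773.15 = 2.612 atm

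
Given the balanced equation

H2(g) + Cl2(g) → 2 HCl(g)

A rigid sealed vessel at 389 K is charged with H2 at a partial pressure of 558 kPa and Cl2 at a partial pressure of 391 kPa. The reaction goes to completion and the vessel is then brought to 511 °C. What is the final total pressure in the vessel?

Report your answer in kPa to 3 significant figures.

With V and T fixed, P_i ∝ n_i, so the mole ratios apply directly to partial pressures at 389 K.
P(Cl2) required for 558 kPa of H2 = (1/1) × 558 = 558.0 kPa; available 391 kPa, so Cl2 is limiting.
P(H2) remaining = 558 − (1/1) × 391 = 167.0 kPa
P(gaseous products) = (2)/1 × 391 = 782.0 kPa
P_total at 389 K = 167.0 + 782.0 = 949.0 kPa
Scaling to 511 °C: P = 949.0 × 784.15/389 = 1913 kPa

1910 kPa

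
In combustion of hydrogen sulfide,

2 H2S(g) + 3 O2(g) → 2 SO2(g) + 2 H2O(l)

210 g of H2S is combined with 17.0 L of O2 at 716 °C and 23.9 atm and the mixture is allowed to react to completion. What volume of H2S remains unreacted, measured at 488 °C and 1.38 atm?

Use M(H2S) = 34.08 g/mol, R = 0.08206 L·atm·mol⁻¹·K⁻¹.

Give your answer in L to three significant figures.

n(H2S) = 210 / 34.08 = 6.162 mol
n(O2) = PV/RT = (23.9 × 17.0) / (0.08206 × 989.15) = 5.006 mol
For 6.162 mol H2S, stoichiometry requires (3/2) × 6.162 = 9.243 mol O2; 5.006 mol is available, so O2 is limiting.
n(H2S) consumed = (2/3) × 5.006 = 3.337 mol; remaining = 6.162 − 3.337 = 2.825 mol
V(H2S) = nRT/P = 2.825 × 0.08206 × 761.15 / 1.38 = 127.9 L

128 L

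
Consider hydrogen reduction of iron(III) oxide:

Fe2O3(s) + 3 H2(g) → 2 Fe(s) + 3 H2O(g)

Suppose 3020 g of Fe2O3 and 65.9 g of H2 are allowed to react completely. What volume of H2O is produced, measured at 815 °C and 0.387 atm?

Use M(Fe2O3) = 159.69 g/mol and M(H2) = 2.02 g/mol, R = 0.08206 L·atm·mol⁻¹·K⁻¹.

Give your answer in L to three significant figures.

7530 L

n(Fe2O3) = 3020 / 159.69 = 18.91 mol
n(H2) = 65.9 / 2.02 = 32.62 mol
For 18.91 mol Fe2O3, stoichiometry requires (3/1) × 18.91 = 56.73 mol H2; 32.62 mol is available, so H2 is limiting.
n(H2O) = (3/3) × 32.62 = 32.62 mol
V(H2O) = nRT/P = 32.62 × 0.08206 × 1088.15 / 0.387 = 7527 L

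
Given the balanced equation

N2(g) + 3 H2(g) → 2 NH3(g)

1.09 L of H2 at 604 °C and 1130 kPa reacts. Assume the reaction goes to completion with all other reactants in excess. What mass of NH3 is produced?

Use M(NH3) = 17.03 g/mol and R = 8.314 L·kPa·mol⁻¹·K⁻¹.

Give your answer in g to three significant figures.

1.92 g

n(H2) = PV/RT = (1130 × 1.09) / (8.314 × 877.15) = 0.1689 mol
n(NH3) = (2/3) × 0.1689 = 0.1126 mol
m(NH3) = 0.1126 × 17.03 = 1.918 g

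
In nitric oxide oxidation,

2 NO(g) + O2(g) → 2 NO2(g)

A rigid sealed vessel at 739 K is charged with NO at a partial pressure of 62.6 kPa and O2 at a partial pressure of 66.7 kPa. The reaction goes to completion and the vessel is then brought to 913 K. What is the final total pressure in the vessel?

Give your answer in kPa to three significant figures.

At constant V, partial pressures at 739 K are proportional to moles, so apply stoichiometry directly to pressures.
P(O2) required for 62.6 kPa of NO = (1/2) × 62.6 = 31.30 kPa; available 66.7 kPa, so NO is limiting.
P(O2) remaining = 66.7 − (1/2) × 62.6 = 35.40 kPa
P(gaseous products) = (2)/2 × 62.6 = 62.60 kPa
P_total at 739 K = 35.40 + 62.60 = 98.00 kPa
Scaling to 913 K: P = 98.00 × 913/739 = 121.1 kPa

121 kPa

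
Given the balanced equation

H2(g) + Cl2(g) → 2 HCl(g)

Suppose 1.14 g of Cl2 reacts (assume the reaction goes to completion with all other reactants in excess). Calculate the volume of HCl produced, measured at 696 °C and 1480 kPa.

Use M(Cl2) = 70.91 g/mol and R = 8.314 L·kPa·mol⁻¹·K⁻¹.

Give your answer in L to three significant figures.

n(Cl2) = 1.140 / 70.91 = 0.01608 mol
n(HCl) = (2/1) × 0.01608 = 0.03216 mol
V = nRT/P = 0.03216 × 8.314 × 969.15 / 1480 = 0.1751 L

0.175 L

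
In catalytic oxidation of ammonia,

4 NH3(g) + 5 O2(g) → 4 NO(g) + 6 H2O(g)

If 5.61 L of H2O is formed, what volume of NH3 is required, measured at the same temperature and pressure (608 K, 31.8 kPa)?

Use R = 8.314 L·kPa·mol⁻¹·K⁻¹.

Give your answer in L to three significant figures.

3.74 L

At constant T and P, gas volumes are in the mole ratio: V(NH3) = (4/6) × 5.61 = 3.740 L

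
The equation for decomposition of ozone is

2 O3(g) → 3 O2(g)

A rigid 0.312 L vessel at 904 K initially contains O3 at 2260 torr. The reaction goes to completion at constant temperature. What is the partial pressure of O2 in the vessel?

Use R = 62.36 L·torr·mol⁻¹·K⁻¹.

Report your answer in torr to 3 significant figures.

n(O3)₀ = PV/RT = (2260 × 0.312) / (62.36 × 904) = 0.01251 mol
n(O2) = (3/2) × 0.01251 = 0.01877 mol
P(O2) = nRT/V = 0.01877 × 62.36 × 904 / 0.312 = 3391 torr

3390 torr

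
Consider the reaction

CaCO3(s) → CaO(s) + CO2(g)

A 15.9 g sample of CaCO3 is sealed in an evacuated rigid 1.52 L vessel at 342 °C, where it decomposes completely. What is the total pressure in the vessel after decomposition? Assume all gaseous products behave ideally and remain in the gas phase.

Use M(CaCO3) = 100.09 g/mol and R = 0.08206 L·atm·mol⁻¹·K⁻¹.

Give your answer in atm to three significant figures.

n(CaCO3) = 15.9 / 100.09 = 0.1589 mol
n(gas produced) = (1/1) × 0.1589 = 0.1589 mol
P = nRT/V = 0.1589 × 0.08206 × 615.15 / 1.52 = 5.277 atm

5.28 atm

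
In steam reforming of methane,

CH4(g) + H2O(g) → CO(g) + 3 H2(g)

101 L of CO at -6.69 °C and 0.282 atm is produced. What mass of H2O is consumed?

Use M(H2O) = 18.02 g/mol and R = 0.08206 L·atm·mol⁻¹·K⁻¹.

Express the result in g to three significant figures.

23.5 g

n(CO) = PV/RT = (0.282 × 101) / (0.08206 × 266.46) = 1.303 mol
n(H2O) = (1/1) × 1.303 = 1.303 mol
m(H2O) = 1.303 × 18.02 = 23.48 g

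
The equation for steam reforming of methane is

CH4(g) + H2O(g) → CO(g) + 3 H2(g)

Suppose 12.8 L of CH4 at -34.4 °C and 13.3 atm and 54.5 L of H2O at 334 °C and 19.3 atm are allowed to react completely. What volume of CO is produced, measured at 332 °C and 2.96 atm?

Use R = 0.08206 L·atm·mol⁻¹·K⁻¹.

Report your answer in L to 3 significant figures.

146 L

n(CH4) = PV/RT = (13.3 × 12.8) / (0.08206 × 238.75) = 8.689 mol
n(H2O) = PV/RT = (19.3 × 54.5) / (0.08206 × 607.15) = 21.11 mol
For 8.689 mol CH4, stoichiometry requires (1/1) × 8.689 = 8.689 mol H2O; 21.11 mol is available, so CH4 is limiting.
n(CO) = (1/1) × 8.689 = 8.689 mol
V(CO) = nRT/P = 8.689 × 0.08206 × 605.15 / 2.96 = 145.8 L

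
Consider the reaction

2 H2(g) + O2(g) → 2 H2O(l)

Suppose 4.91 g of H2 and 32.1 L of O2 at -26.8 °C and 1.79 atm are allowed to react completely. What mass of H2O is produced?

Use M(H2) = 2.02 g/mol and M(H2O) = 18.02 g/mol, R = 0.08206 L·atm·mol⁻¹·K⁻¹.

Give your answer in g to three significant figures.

43.8 g

n(H2) = 4.91 / 2.02 = 2.431 mol
n(O2) = PV/RT = (1.79 × 32.1) / (0.08206 × 246.35) = 2.842 mol
For 2.431 mol H2, stoichiometry requires (1/2) × 2.431 = 1.216 mol O2; 2.842 mol is available, so H2 is limiting.
n(H2O) = (2/2) × 2.431 = 2.431 mol
m(H2O) = 2.431 × 18.02 = 43.81 g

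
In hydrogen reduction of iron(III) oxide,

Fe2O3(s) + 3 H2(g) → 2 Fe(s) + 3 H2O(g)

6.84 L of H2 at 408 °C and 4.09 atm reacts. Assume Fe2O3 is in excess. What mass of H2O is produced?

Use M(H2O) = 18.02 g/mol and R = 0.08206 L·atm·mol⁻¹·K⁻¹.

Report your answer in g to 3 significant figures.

n(H2) = PV/RT = (4.09 × 6.84) / (0.08206 × 681.15) = 0.5005 mol
n(H2O) = (3/3) × 0.5005 = 0.5005 mol
m(H2O) = 0.5005 × 18.02 = 9.019 g

9.02 g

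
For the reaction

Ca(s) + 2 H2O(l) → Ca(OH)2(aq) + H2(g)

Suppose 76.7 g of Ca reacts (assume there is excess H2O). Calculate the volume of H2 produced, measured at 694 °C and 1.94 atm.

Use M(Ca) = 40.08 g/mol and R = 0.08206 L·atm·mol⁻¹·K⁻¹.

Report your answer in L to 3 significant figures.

78.3 L

n(Ca) = 76.70 / 40.08 = 1.914 mol
n(H2) = (1/1) × 1.914 = 1.914 mol
V = nRT/P = 1.914 × 0.08206 × 967.15 / 1.94 = 78.30 L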